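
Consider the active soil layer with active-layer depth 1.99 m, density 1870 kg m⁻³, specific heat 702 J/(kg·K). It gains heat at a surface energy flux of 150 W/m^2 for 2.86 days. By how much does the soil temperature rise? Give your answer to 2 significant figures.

14 K

Areal heat capacity C = ρ c_p D = 1870 × 702 × 1.99 = 2.61×10^6 J/(m^2 K).
Net heat input Q = F Δt = 150 × (2.86 days × 86400 s/day) = 3.71×10^7 J/m².
ΔT = Q / C = 3.71×10^7 / 2.61×10^6 = 14.2 K.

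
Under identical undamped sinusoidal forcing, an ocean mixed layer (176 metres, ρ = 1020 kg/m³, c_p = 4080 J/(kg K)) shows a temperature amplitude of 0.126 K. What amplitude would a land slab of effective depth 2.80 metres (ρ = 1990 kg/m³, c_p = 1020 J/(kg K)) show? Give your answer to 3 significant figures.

C_ocean = 7.32×10^8 J/(m²·K); C_land = 5.68×10^6 J/(m²·K).
A ∝ 1/C ⇒ A_land = A_ocean × C_ocean/C_land = 0.126 × 129 = 16.2 K.

16.2 K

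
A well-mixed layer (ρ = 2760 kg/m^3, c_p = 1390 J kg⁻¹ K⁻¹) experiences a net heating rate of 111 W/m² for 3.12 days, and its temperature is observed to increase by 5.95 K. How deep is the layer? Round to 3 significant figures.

Heat input Q = F Δt = 111 × 2.70×10^5 s = 2.99×10^7 J/m².
Required areal heat capacity C = Q / ΔT = 5.03×10^6 J/(m²·K).
Depth D = C / (ρ c_p) = 5.03×10^6 / (2760 × 1390) = 1.31 m.

1.31 m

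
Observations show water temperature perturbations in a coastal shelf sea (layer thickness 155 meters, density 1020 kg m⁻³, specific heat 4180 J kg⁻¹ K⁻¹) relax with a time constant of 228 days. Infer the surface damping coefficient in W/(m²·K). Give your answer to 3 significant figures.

Areal heat capacity C = ρ c_p D = 1020 × 4180 × 155 = 6.61×10^8 J/(m^2 K).
τ = 228 days = 1.97×10^7 s.
λ = C / τ = 6.61×10^8 / 1.97×10^7 = 33.5 W/(m²·K).

33.5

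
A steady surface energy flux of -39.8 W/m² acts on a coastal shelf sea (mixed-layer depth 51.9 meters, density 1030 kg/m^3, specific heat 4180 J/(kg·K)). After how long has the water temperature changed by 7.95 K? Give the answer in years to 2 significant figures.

1.4 years

Areal heat capacity C = ρ c_p D = 1030 × 4180 × 51.9 = 2.23×10^8 J m⁻² K⁻¹.
Time required: Δt = C ΔT / F = 2.23×10^8 × -7.95 / -39.8 = 4.46×10^7 s.
In years: 4.46×10^7 s / (3.156×10^7 s/year) = 1.41 years.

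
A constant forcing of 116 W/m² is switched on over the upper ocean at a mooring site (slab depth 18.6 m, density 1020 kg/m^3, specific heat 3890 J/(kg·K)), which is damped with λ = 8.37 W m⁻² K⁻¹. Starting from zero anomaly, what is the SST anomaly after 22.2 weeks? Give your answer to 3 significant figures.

10.8 K

Areal heat capacity C = ρ c_p D = 1020 × 3890 × 18.6 = 7.38×10^7 J/(m²·K).
τ = C / λ = 7.38×10^7 / 8.37 = 8.82×10^6 s.
Equilibrium anomaly ΔT_eq = F / λ = 116 / 8.37 = 13.9 K.
t = 22.2 weeks = 1.34×10^7 s, so t/τ = 1.52.
ΔT(t) = ΔT_eq (1 − e^(−t/τ)) = 13.9 × (1 − e^−1.52) = 10.8 K.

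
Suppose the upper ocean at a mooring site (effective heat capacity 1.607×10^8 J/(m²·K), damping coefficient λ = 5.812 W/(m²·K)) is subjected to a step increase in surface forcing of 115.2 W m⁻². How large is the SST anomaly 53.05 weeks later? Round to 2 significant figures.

14 K

Areal heat capacity C = 1.607×10^8 J/(m²·K) (given).
τ = C / λ = 1.61×10^8 / 5.812 = 2.76×10^7 s.
Equilibrium anomaly ΔT_eq = F / λ = 115.2 / 5.812 = 19.8 K.
t = 53.05 weeks = 3.21×10^7 s, so t/τ = 1.16.
ΔT(t) = ΔT_eq (1 − e^(−t/τ)) = 19.8 × (1 − e^−1.16) = 13.6 K.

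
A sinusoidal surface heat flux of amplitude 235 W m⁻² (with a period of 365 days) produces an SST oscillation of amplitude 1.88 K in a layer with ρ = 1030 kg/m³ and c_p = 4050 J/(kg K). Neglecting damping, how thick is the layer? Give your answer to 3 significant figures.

150 m

ω = 2π / 3.15×10^7 s = 1.99×10^-7 s⁻¹.
Required C = F₀ / (A ω) = 235 / (1.88 × 1.99×10^-7) = 6.27×10^8 J/(m²·K).
D = C / (ρ c_p) = 6.27×10^8 / (1030 × 4050) = 150 m.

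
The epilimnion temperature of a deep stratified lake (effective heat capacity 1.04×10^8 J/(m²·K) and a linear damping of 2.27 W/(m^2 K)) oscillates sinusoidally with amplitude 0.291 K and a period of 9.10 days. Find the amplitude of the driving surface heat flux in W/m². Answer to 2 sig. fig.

240

Areal heat capacity C = 1.04×10^8 J/(m²·K) (given).
ω = 2π / 7.86×10^5 s = 7.99×10^-6 s⁻¹.
√((Cω)² + λ²) = √((831)² + 2.27²) = 831 W/(m²·K).
F₀ = A × √((Cω)²+λ²) = 0.291 × 831 = 242 W/m².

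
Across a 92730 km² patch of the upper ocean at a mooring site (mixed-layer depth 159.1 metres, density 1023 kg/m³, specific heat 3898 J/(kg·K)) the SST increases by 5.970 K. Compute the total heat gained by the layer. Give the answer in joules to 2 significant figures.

3.5×10^20 J

Areal heat capacity C = ρ c_p D = 1023 × 3898 × 159.1 = 6.34×10^8 J/(m²·K).
Heat per unit area: q = C ΔT = 6.34×10^8 × 5.970 = 3.79×10^9 J/m².
Total heat: Q = q × A = 3.79×10^9 × (92730 × 10⁶ m²) = 3.51×10^20 J.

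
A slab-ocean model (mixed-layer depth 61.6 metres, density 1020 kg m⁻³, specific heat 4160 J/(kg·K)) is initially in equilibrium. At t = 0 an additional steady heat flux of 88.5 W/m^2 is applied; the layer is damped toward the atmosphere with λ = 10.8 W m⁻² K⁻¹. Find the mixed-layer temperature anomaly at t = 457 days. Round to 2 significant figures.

Areal heat capacity C = ρ c_p D = 1020 × 4160 × 61.6 = 2.61×10^8 J/(m²·K).
τ = C / λ = 2.61×10^8 / 10.8 = 2.42×10^7 s.
Equilibrium anomaly ΔT_eq = F / λ = 88.5 / 10.8 = 8.19 K.
t = 457 days = 3.95×10^7 s, so t/τ = 1.63.
ΔT(t) = ΔT_eq (1 − e^(−t/τ)) = 8.19 × (1 − e^−1.63) = 6.59 K.

6.6 K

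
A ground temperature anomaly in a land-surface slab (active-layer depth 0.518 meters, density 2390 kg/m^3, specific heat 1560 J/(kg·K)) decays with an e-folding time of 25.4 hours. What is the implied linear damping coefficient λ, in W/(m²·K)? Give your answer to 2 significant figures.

21

Areal heat capacity C = ρ c_p D = 2390 × 1560 × 0.518 = 1.93×10^6 J/(m^2 K).
τ = 25.4 hours = 91400 s.
λ = C / τ = 1.93×10^6 / 91400 = 21.1 W/(m²·K).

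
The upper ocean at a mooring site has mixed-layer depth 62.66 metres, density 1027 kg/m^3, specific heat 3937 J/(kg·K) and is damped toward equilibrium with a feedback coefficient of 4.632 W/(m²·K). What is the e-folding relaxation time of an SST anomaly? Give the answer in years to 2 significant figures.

Areal heat capacity C = ρ c_p D = 1027 × 3937 × 62.66 = 2.53×10^8 J m⁻² K⁻¹.
Relaxation time τ = C / λ = 2.53×10^8 / 4.632 = 5.47×10^7 s.
In years: 5.47×10^7 s / (3.156×10^7 s/year) = 1.73 years.

1.7 years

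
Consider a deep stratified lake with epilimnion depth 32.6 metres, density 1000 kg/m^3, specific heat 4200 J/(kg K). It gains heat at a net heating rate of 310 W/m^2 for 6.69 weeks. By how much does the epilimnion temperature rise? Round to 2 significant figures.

Areal heat capacity C = ρ c_p D = 1000 × 4200 × 32.6 = 1.37×10^8 J/(m²·K).
Net heat input Q = F Δt = 310 × (6.69 weeks × 6.048×10^5 s/week) = 1.25×10^9 J/m².
ΔT = Q / C = 1.25×10^9 / 1.37×10^8 = 9.16 K.

9.2 K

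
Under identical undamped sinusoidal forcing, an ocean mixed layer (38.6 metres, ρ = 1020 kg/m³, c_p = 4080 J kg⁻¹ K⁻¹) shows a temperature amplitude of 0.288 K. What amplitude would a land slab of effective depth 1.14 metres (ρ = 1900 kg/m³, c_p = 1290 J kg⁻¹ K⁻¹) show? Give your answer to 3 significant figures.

C_ocean = 1.61×10^8 J/(m²·K); C_land = 2.79×10^6 J/(m²·K).
A ∝ 1/C ⇒ A_land = A_ocean × C_ocean/C_land = 0.288 × 57.5 = 16.6 K.

16.6 K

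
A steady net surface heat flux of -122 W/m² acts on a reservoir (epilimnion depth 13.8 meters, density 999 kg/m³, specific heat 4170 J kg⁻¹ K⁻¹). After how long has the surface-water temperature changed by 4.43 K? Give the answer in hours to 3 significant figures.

Areal heat capacity C = ρ c_p D = 999 × 4170 × 13.8 = 5.75×10^7 J/(m^2 K).
Time required: Δt = C ΔT / F = 5.75×10^7 × -4.43 / -122 = 2.09×10^6 s.
In hours: 2.09×10^6 s / (3600 s/hour) = 580 hours.

580 hours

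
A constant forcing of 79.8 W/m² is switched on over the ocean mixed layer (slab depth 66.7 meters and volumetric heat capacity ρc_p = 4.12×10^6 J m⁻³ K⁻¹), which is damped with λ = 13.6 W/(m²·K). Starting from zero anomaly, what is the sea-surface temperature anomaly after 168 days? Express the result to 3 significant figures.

Areal heat capacity C = ρc_p × D = 4.12×10^6 × 66.7 = 2.75×10^8 J/(m^2 K).
τ = C / λ = 2.75×10^8 / 13.6 = 2.02×10^7 s.
Equilibrium anomaly ΔT_eq = F / λ = 79.8 / 13.6 = 5.87 K.
t = 168 days = 1.45×10^7 s, so t/τ = 0.718.
ΔT(t) = ΔT_eq (1 − e^(−t/τ)) = 5.87 × (1 − e^−0.718) = 3.01 K.

3.01 K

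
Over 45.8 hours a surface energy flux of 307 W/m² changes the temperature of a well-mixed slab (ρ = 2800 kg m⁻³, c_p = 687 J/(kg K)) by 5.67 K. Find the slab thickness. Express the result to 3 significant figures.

4.64 m

Heat input Q = F Δt = 307 × 1.65×10^5 s = 5.06×10^7 J/m².
Required areal heat capacity C = Q / ΔT = 8.93×10^6 J/(m²·K).
Depth D = C / (ρ c_p) = 8.93×10^6 / (2800 × 687) = 4.64 m.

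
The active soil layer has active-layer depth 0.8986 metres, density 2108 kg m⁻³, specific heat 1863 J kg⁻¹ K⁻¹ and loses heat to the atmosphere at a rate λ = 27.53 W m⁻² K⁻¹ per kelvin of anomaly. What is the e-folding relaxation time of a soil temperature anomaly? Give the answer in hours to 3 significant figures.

Areal heat capacity C = ρ c_p D = 2108 × 1863 × 0.8986 = 3.53×10^6 J/(m^2 K).
Relaxation time τ = C / λ = 3.53×10^6 / 27.53 = 1.28×10^5 s.
In hours: 1.28×10^5 s / (3600 s/hour) = 35.6 hours.

35.6 hours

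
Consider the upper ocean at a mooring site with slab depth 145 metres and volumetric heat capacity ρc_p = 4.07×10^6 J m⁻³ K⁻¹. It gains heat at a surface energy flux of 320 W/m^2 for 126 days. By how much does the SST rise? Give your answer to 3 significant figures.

Areal heat capacity C = ρc_p × D = 4.07×10^6 × 145 = 5.90×10^8 J/(m²·K).
Net heat input Q = F Δt = 320 × (126 days × 86400 s/day) = 3.48×10^9 J/m².
ΔT = Q / C = 3.48×10^9 / 5.90×10^8 = 5.90 K.

5.90 K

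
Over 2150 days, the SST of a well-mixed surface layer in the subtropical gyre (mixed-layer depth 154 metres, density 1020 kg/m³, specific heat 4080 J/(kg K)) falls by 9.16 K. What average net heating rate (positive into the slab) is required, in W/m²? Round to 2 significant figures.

Areal heat capacity C = ρ c_p D = 1020 × 4080 × 154 = 6.41×10^8 J/(m^2 K).
Required heat per unit area: Q = C ΔT = 6.41×10^8 × -9.16 = -5.87×10^9 J/m².
Flux F = Q / Δt = -5.87×10^9 / 1.86×10^8 s = -31.6 W/m².

-32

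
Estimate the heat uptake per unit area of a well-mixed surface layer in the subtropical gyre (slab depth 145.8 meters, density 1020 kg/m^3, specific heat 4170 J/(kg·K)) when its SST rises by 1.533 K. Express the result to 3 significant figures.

Areal heat capacity C = ρ c_p D = 1020 × 4170 × 145.8 = 6.20×10^8 J/(m²·K).
ΔQ = C ΔT = 6.20×10^8 × 1.533 = 9.51×10^8 J/m².

9.51×10^8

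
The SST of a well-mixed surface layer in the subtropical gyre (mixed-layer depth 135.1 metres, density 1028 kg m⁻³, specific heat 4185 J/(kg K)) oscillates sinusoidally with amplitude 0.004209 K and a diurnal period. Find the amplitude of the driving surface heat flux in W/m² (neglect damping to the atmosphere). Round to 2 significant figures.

180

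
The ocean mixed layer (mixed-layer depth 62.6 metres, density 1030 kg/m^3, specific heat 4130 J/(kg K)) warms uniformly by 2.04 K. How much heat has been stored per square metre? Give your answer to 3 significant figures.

Areal heat capacity C = ρ c_p D = 1030 × 4130 × 62.6 = 2.66×10^8 J/(m^2 K).
ΔQ = C ΔT = 2.66×10^8 × 2.04 = 5.43×10^8 J/m².

5.43×10^8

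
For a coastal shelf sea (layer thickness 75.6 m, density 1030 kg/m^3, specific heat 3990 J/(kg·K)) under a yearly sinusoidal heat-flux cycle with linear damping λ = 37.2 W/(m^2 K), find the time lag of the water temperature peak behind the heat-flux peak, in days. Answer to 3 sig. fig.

Areal heat capacity C = ρ c_p D = 1030 × 3990 × 75.6 = 3.11×10^8 J/(m²·K).
ω = 2π / 3.15×10^7 s = 1.99×10^-7 s⁻¹.
Phase lag φ = arctan(Cω/λ) = arctan(61.9/37.2) = 1.03 rad.
Time lag = φ / ω = 1.03 / 1.99×10^-7 = 5.17×10^6 s = 59.8 days.

59.8 days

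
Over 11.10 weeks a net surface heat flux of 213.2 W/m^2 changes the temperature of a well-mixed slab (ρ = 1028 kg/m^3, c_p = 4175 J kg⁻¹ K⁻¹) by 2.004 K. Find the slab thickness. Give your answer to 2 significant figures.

Heat input Q = F Δt = 213.2 × 6.71×10^6 s = 1.43×10^9 J/m².
Required areal heat capacity C = Q / ΔT = 7.14×10^8 J/(m²·K).
Depth D = C / (ρ c_p) = 7.14×10^8 / (1028 × 4175) = 166 m.

170 m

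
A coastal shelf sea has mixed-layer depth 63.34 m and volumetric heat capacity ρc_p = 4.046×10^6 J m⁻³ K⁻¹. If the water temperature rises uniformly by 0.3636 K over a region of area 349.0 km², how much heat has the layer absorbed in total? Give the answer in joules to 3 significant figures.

Areal heat capacity C = ρc_p × D = 4.046×10^6 × 63.34 = 2.56×10^8 J/(m²·K).
Heat per unit area: q = C ΔT = 2.56×10^8 × 0.3636 = 9.32×10^7 J/m².
Total heat: Q = q × A = 9.32×10^7 × (349.0 × 10⁶ m²) = 3.25×10^16 J.

3.25×10^16 J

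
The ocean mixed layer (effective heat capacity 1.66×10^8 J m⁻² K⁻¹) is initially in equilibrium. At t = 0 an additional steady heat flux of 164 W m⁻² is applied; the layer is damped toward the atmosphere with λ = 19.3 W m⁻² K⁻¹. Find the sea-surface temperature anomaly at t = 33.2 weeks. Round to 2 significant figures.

7.7 K

Areal heat capacity C = 1.66×10^8 J m⁻² K⁻¹ (given).
τ = C / λ = 1.66×10^8 / 19.3 = 8.60×10^6 s.
Equilibrium anomaly ΔT_eq = F / λ = 164 / 19.3 = 8.50 K.
t = 33.2 weeks = 2.01×10^7 s, so t/τ = 2.33.
ΔT(t) = ΔT_eq (1 − e^(−t/τ)) = 8.50 × (1 − e^−2.33) = 7.67 K.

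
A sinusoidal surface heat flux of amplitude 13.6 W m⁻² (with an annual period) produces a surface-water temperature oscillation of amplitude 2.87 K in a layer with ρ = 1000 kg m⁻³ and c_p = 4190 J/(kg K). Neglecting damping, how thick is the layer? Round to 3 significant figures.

ω = 2π / 3.15×10^7 s = 1.99×10^-7 s⁻¹.
Required C = F₀ / (A ω) = 13.6 / (2.87 × 1.99×10^-7) = 2.38×10^7 J/(m²·K).
D = C / (ρ c_p) = 2.38×10^7 / (1000 × 4190) = 5.68 m.

5.68 m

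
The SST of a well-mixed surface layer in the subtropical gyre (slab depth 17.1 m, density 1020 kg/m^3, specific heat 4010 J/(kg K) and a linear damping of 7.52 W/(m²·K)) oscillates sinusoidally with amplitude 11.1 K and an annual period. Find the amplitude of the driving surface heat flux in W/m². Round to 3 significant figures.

176

Areal heat capacity C = ρ c_p D = 1020 × 4010 × 17.1 = 6.99×10^7 J/(m²·K).
ω = 2π / 3.15×10^7 s = 1.99×10^-7 s⁻¹.
√((Cω)² + λ²) = √((13.9)² + 7.52²) = 15.8 W/(m²·K).
F₀ = A × √((Cω)²+λ²) = 11.1 × 15.8 = 176 W/m².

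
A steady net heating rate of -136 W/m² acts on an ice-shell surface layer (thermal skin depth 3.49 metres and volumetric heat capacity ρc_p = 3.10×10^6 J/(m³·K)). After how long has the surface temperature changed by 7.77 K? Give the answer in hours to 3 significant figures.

172 hours

Areal heat capacity C = ρc_p × D = 3.10×10^6 × 3.49 = 1.08×10^7 J m⁻² K⁻¹.
Time required: Δt = C ΔT / F = 1.08×10^7 × -7.77 / -136 = 6.18×10^5 s.
In hours: 6.18×10^5 s / (3600 s/hour) = 172 hours.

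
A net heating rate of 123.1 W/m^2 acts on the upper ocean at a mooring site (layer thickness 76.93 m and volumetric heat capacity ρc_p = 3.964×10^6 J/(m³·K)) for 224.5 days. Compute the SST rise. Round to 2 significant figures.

Areal heat capacity C = ρc_p × D = 3.964×10^6 × 76.93 = 3.05×10^8 J/(m²·K).
Net heat input Q = F Δt = 123.1 × (224.5 days × 86400 s/day) = 2.39×10^9 J/m².
ΔT = Q / C = 2.39×10^9 / 3.05×10^8 = 7.83 K.

7.8 K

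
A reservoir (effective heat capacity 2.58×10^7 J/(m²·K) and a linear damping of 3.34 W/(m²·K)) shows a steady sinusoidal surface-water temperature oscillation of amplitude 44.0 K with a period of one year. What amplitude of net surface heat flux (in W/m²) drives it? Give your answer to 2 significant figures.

Areal heat capacity C = 2.58×10^7 J/(m²·K) (given).
ω = 2π / 3.15×10^7 s = 1.99×10^-7 s⁻¹.
√((Cω)² + λ²) = √((5.14)² + 3.34²) = 6.13 W/(m²·K).
F₀ = A × √((Cω)²+λ²) = 44.0 × 6.13 = 270 W/m².

270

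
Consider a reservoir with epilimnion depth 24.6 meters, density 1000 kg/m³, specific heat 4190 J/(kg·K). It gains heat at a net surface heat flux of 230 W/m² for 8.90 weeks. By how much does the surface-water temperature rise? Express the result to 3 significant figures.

Areal heat capacity C = ρ c_p D = 1000 × 4190 × 24.6 = 1.03×10^8 J/(m^2 K).
Net heat input Q = F Δt = 230 × (8.90 weeks × 6.048×10^5 s/week) = 1.24×10^9 J/m².
ΔT = Q / C = 1.24×10^9 / 1.03×10^8 = 12.0 K.

12.0 K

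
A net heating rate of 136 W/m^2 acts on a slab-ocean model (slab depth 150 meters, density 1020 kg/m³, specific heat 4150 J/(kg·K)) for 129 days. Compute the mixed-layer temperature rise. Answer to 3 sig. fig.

Areal heat capacity C = ρ c_p D = 1020 × 4150 × 150 = 6.35×10^8 J/(m^2 K).
Net heat input Q = F Δt = 136 × (129 days × 86400 s/day) = 1.52×10^9 J/m².
ΔT = Q / C = 1.52×10^9 / 6.35×10^8 = 2.39 K.

2.39 K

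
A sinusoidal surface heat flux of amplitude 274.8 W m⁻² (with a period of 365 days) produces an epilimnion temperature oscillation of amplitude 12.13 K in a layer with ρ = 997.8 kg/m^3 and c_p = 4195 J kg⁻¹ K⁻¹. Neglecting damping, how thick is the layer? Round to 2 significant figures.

27 m

ω = 2π / 3.15×10^7 s = 1.99×10^-7 s⁻¹.
Required C = F₀ / (A ω) = 274.8 / (12.13 × 1.99×10^-7) = 1.14×10^8 J/(m²·K).
D = C / (ρ c_p) = 1.14×10^8 / (997.8 × 4195) = 27.2 m.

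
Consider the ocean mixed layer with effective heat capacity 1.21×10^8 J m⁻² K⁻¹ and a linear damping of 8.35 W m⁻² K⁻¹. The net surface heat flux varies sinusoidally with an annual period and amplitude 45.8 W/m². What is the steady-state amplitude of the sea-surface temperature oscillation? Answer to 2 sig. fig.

Areal heat capacity C = 1.21×10^8 J m⁻² K⁻¹ (given).
Angular frequency ω = 2π / T = 2π / 3.15×10^7 s = 1.99×10^-7 s⁻¹.
√((Cω)² + λ²) = √((24.1)² + 8.35²) = 25.5 W/(m²·K).
Amplitude A = F₀ / √((Cω)²+λ²) = 45.8 / 25.5 = 1.80 K.

1.8 K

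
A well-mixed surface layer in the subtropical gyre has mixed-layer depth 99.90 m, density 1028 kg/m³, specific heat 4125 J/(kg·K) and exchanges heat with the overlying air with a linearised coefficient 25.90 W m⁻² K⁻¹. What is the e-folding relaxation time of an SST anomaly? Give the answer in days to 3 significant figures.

189 days

Areal heat capacity C = ρ c_p D = 1028 × 4125 × 99.90 = 4.24×10^8 J/(m²·K).
Relaxation time τ = C / λ = 4.24×10^8 / 25.90 = 1.64×10^7 s.
In days: 1.64×10^7 s / (86400 s/day) = 189 days.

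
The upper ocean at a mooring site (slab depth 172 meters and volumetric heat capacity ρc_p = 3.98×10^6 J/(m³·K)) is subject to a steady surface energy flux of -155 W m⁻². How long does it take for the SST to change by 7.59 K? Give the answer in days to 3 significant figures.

Areal heat capacity C = ρc_p × D = 3.98×10^6 × 172 = 6.85×10^8 J/(m²·K).
Time required: Δt = C ΔT / F = 6.85×10^8 × -7.59 / -155 = 3.35×10^7 s.
In days: 3.35×10^7 s / (86400 s/day) = 388 days.

388 days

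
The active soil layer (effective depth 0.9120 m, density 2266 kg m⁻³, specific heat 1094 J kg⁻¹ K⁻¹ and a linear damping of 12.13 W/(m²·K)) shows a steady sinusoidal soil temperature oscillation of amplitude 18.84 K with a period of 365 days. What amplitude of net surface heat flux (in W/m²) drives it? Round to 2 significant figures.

230

Areal heat capacity C = ρ c_p D = 2266 × 1094 × 0.9120 = 2.26×10^6 J m⁻² K⁻¹.
ω = 2π / 3.15×10^7 s = 1.99×10^-7 s⁻¹.
√((Cω)² + λ²) = √((0.450)² + 12.13²) = 12.1 W/(m²·K).
F₀ = A × √((Cω)²+λ²) = 18.84 × 12.1 = 229 W/m².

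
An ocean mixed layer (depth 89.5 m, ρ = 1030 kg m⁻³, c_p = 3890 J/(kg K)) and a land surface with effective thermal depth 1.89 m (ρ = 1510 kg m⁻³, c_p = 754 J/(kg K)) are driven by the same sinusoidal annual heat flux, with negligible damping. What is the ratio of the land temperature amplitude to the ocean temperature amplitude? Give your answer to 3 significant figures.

C_ocean = 1030 × 3890 × 89.5 = 3.59×10^8 J/(m²·K).
C_land = 1510 × 754 × 1.89 = 2.15×10^6 J/(m²·K).
Undamped amplitude ∝ 1/C, so A_land/A_ocean = C_ocean/C_land = 167.

167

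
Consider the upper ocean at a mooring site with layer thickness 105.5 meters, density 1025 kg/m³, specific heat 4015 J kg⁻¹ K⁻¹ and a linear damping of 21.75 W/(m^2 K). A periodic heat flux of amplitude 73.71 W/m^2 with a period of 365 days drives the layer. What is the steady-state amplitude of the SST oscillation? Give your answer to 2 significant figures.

0.83 K

Areal heat capacity C = ρ c_p D = 1025 × 4015 × 105.5 = 4.34×10^8 J/(m^2 K).
Angular frequency ω = 2π / T = 2π / 3.15×10^7 s = 1.99×10^-7 s⁻¹.
√((Cω)² + λ²) = √((86.5)² + 21.75²) = 89.2 W/(m²·K).
Amplitude A = F₀ / √((Cω)²+λ²) = 73.71 / 89.2 = 0.826 K.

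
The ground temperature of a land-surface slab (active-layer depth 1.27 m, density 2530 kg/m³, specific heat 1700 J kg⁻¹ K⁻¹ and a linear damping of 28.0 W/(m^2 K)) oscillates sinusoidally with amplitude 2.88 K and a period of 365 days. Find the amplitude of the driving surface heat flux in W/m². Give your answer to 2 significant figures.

Areal heat capacity C = ρ c_p D = 2530 × 1700 × 1.27 = 5.46×10^6 J/(m^2 K).
ω = 2π / 3.15×10^7 s = 1.99×10^-7 s⁻¹.
√((Cω)² + λ²) = √((1.09)² + 28.0²) = 28.0 W/(m²·K).
F₀ = A × √((Cω)²+λ²) = 2.88 × 28.0 = 80.7 W/m².

81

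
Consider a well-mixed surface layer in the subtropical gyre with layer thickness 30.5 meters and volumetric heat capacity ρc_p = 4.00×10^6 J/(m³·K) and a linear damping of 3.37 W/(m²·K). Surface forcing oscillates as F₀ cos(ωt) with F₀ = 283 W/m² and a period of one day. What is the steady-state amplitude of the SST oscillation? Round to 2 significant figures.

0.032 K

Areal heat capacity C = ρc_p × D = 4.00×10^6 × 30.5 = 1.22×10^8 J m⁻² K⁻¹.
Angular frequency ω = 2π / T = 2π / 86400 s = 7.27×10^-5 s⁻¹.
√((Cω)² + λ²) = √((8870)² + 3.37²) = 8870 W/(m²·K).
Amplitude A = F₀ / √((Cω)²+λ²) = 283 / 8870 = 0.0319 K.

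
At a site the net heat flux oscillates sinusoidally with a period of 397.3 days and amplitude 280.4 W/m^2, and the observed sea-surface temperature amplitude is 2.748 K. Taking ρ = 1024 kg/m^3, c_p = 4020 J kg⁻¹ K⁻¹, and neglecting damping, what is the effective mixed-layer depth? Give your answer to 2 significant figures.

140 m

ω = 2π / 3.43×10^7 s = 1.83×10^-7 s⁻¹.
Required C = F₀ / (A ω) = 280.4 / (2.748 × 1.83×10^-7) = 5.57×10^8 J/(m²·K).
D = C / (ρ c_p) = 5.57×10^8 / (1024 × 4020) = 135 m.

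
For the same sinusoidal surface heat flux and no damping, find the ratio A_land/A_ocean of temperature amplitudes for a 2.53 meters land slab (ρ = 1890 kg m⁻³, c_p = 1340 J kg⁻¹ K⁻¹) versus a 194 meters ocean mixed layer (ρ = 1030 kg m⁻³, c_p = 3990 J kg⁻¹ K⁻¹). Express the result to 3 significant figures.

124

C_ocean = 1030 × 3990 × 194 = 7.97×10^8 J/(m²·K).
C_land = 1890 × 1340 × 2.53 = 6.41×10^6 J/(m²·K).
Undamped amplitude ∝ 1/C, so A_land/A_ocean = C_ocean/C_land = 124.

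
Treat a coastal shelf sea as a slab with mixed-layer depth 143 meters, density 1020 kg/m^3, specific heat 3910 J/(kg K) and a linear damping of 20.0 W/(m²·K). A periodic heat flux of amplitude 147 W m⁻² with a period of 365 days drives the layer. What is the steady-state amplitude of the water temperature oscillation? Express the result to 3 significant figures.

1.27 K

Areal heat capacity C = ρ c_p D = 1020 × 3910 × 143 = 5.70×10^8 J/(m^2 K).
Angular frequency ω = 2π / T = 2π / 3.15×10^7 s = 1.99×10^-7 s⁻¹.
√((Cω)² + λ²) = √((114)² + 20.0²) = 115 W/(m²·K).
Amplitude A = F₀ / √((Cω)²+λ²) = 147 / 115 = 1.27 K.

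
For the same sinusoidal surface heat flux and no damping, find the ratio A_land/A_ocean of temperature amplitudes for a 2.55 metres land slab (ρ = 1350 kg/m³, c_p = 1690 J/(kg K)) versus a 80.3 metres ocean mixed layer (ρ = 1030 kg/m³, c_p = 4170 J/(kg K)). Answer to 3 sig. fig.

59.3

C_ocean = 1030 × 4170 × 80.3 = 3.45×10^8 J/(m²·K).
C_land = 1350 × 1690 × 2.55 = 5.82×10^6 J/(m²·K).
Undamped amplitude ∝ 1/C, so A_land/A_ocean = C_ocean/C_land = 59.3.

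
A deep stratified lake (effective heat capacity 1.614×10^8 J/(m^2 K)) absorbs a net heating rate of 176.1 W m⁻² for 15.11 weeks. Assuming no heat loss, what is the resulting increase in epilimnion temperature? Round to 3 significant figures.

9.97 K

Areal heat capacity C = 1.614×10^8 J/(m^2 K) (given).
Net heat input Q = F Δt = 176.1 × (15.11 weeks × 6.048×10^5 s/week) = 1.61×10^9 J/m².
ΔT = Q / C = 1.61×10^9 / 1.61×10^8 = 9.97 K.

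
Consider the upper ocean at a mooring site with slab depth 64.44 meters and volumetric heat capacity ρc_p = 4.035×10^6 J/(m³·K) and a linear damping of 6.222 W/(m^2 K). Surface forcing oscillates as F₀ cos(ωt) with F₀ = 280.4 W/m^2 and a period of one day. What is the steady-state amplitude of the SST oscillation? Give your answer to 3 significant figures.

Areal heat capacity C = ρc_p × D = 4.035×10^6 × 64.44 = 2.60×10^8 J/(m^2 K).
Angular frequency ω = 2π / T = 2π / 86400 s = 7.27×10^-5 s⁻¹.
√((Cω)² + λ²) = √((18900)² + 6.222²) = 18900 W/(m²·K).
Amplitude A = F₀ / √((Cω)²+λ²) = 280.4 / 18900 = 0.0148 K.

0.0148 K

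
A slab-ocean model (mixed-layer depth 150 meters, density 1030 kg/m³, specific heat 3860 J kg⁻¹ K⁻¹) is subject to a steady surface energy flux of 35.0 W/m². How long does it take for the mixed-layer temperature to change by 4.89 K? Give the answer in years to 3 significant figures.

2.64 years

Areal heat capacity C = ρ c_p D = 1030 × 3860 × 150 = 5.96×10^8 J/(m²·K).
Time required: Δt = C ΔT / F = 5.96×10^8 × 4.89 / 35.0 = 8.33×10^7 s.
In years: 8.33×10^7 s / (3.156×10^7 s/year) = 2.64 years.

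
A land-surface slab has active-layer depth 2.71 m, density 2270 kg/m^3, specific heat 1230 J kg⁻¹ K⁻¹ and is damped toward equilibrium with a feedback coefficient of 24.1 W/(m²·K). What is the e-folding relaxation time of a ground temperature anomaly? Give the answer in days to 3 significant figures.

3.63 days

Areal heat capacity C = ρ c_p D = 2270 × 1230 × 2.71 = 7.57×10^6 J/(m²·K).
Relaxation time τ = C / λ = 7.57×10^6 / 24.1 = 3.14×10^5 s.
In days: 3.14×10^5 s / (86400 s/day) = 3.63 days.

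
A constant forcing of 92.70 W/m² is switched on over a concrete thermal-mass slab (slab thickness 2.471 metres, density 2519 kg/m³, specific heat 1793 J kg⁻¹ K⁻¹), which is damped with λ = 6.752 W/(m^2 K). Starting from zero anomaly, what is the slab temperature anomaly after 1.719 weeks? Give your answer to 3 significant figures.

Areal heat capacity C = ρ c_p D = 2519 × 1793 × 2.471 = 1.12×10^7 J m⁻² K⁻¹.
τ = C / λ = 1.12×10^7 / 6.752 = 1.65×10^6 s.
Equilibrium anomaly ΔT_eq = F / λ = 92.70 / 6.752 = 13.7 K.
t = 1.719 weeks = 1.04×10^6 s, so t/τ = 0.629.
ΔT(t) = ΔT_eq (1 − e^(−t/τ)) = 13.7 × (1 − e^−0.629) = 6.41 K.

6.41 K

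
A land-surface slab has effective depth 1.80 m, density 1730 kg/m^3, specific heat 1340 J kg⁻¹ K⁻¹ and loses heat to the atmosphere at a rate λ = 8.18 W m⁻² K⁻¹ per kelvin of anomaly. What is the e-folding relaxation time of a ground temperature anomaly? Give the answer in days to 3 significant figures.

Areal heat capacity C = ρ c_p D = 1730 × 1340 × 1.80 = 4.17×10^6 J m⁻² K⁻¹.
Relaxation time τ = C / λ = 4.17×10^6 / 8.18 = 5.10×10^5 s.
In days: 5.10×10^5 s / (86400 s/day) = 5.90 days.

5.90 days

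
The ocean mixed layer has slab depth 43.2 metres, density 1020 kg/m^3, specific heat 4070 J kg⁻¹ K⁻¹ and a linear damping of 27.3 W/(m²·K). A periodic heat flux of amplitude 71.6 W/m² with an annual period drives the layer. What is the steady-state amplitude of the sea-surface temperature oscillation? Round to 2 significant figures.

Areal heat capacity C = ρ c_p D = 1020 × 4070 × 43.2 = 1.79×10^8 J/(m^2 K).
Angular frequency ω = 2π / T = 2π / 3.15×10^7 s = 1.99×10^-7 s⁻¹.
√((Cω)² + λ²) = √((35.7)² + 27.3²) = 45.0 W/(m²·K).
Amplitude A = F₀ / √((Cω)²+λ²) = 71.6 / 45.0 = 1.59 K.

1.6 K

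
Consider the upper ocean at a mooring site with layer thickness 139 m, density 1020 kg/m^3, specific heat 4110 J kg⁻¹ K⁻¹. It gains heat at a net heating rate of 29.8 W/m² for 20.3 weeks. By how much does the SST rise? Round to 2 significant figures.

Areal heat capacity C = ρ c_p D = 1020 × 4110 × 139 = 5.83×10^8 J m⁻² K⁻¹.
Net heat input Q = F Δt = 29.8 × (20.3 weeks × 6.048×10^5 s/week) = 3.66×10^8 J/m².
ΔT = Q / C = 3.66×10^8 / 5.83×10^8 = 0.628 K.

0.63 K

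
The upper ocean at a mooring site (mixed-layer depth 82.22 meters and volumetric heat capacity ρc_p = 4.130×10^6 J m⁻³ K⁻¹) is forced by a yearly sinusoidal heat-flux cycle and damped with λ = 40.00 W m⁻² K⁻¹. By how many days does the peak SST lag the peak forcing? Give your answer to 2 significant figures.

60 days

Areal heat capacity C = ρc_p × D = 4.130×10^6 × 82.22 = 3.40×10^8 J/(m²·K).
ω = 2π / 3.15×10^7 s = 1.99×10^-7 s⁻¹.
Phase lag φ = arctan(Cω/λ) = arctan(67.7/40.00) = 1.04 rad.
Time lag = φ / ω = 1.04 / 1.99×10^-7 = 5.20×10^6 s = 60.2 days.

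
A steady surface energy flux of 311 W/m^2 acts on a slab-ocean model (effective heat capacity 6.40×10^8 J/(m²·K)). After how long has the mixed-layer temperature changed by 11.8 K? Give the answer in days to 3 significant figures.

281 days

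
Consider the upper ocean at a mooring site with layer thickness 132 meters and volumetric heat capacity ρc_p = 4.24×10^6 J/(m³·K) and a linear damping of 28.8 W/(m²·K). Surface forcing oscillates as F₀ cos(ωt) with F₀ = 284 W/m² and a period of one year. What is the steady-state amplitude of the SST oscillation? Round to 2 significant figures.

2.5 K

Areal heat capacity C = ρc_p × D = 4.24×10^6 × 132 = 5.60×10^8 J/(m^2 K).
Angular frequency ω = 2π / T = 2π / 3.15×10^7 s = 1.99×10^-7 s⁻¹.
√((Cω)² + λ²) = √((112)² + 28.8²) = 115 W/(m²·K).
Amplitude A = F₀ / √((Cω)²+λ²) = 284 / 115 = 2.47 K.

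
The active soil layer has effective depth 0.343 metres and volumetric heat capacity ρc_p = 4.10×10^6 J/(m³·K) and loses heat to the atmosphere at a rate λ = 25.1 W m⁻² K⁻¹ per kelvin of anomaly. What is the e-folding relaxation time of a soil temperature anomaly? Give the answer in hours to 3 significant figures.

15.6 hours

Areal heat capacity C = ρc_p × D = 4.10×10^6 × 0.343 = 1.41×10^6 J/(m^2 K).
Relaxation time τ = C / λ = 1.41×10^6 / 25.1 = 56000 s.
In hours: 56000 s / (3600 s/hour) = 15.6 hours.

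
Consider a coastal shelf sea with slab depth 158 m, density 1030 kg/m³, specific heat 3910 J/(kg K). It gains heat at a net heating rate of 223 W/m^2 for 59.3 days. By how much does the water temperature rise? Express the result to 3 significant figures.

1.80 K

Areal heat capacity C = ρ c_p D = 1030 × 3910 × 158 = 6.36×10^8 J m⁻² K⁻¹.
Net heat input Q = F Δt = 223 × (59.3 days × 86400 s/day) = 1.14×10^9 J/m².
ΔT = Q / C = 1.14×10^9 / 6.36×10^8 = 1.80 K.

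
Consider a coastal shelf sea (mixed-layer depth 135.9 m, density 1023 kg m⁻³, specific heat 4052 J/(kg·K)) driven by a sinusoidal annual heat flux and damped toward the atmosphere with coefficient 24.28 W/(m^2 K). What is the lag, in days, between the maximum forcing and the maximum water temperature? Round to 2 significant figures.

79 days

Areal heat capacity C = ρ c_p D = 1023 × 4052 × 135.9 = 5.63×10^8 J m⁻² K⁻¹.
ω = 2π / 3.15×10^7 s = 1.99×10^-7 s⁻¹.
Phase lag φ = arctan(Cω/λ) = arctan(112/24.28) = 1.36 rad.
Time lag = φ / ω = 1.36 / 1.99×10^-7 = 6.81×10^6 s = 78.9 days.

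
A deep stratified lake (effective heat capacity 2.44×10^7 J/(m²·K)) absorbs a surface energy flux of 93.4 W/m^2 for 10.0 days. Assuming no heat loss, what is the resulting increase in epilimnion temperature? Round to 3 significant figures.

3.31 K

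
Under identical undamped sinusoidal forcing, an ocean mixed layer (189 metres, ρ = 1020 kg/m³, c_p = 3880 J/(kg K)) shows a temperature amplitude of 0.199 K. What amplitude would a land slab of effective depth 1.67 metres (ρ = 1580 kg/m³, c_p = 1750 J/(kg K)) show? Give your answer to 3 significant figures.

32.2 K

C_ocean = 7.48×10^8 J/(m²·K); C_land = 4.62×10^6 J/(m²·K).
A ∝ 1/C ⇒ A_land = A_ocean × C_ocean/C_land = 0.199 × 162 = 32.2 K.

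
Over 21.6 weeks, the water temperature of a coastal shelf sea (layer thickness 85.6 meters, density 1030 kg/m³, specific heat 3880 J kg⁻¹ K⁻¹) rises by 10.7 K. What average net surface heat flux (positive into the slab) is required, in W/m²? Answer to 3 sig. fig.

Areal heat capacity C = ρ c_p D = 1030 × 3880 × 85.6 = 3.42×10^8 J/(m²·K).
Required heat per unit area: Q = C ΔT = 3.42×10^8 × 10.7 = 3.66×10^9 J/m².
Flux F = Q / Δt = 3.66×10^9 / 1.31×10^7 s = 280 W/m².

280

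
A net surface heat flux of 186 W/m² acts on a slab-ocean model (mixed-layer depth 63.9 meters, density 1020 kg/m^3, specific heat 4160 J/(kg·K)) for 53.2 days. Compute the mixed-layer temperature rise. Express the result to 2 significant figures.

3.2 K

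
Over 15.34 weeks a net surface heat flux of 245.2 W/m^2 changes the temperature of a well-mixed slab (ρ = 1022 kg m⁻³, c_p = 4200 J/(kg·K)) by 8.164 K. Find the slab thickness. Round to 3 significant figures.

64.9 m

Heat input Q = F Δt = 245.2 × 9.28×10^6 s = 2.27×10^9 J/m².
Required areal heat capacity C = Q / ΔT = 2.79×10^8 J/(m²·K).
Depth D = C / (ρ c_p) = 2.79×10^8 / (1022 × 4200) = 64.9 m.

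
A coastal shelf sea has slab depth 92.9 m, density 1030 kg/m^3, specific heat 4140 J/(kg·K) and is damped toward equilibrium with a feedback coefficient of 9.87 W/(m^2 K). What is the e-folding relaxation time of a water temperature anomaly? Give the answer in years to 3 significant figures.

Areal heat capacity C = ρ c_p D = 1030 × 4140 × 92.9 = 3.96×10^8 J/(m²·K).
Relaxation time τ = C / λ = 3.96×10^8 / 9.87 = 4.01×10^7 s.
In years: 4.01×10^7 s / (3.156×10^7 s/year) = 1.27 years.

1.27 years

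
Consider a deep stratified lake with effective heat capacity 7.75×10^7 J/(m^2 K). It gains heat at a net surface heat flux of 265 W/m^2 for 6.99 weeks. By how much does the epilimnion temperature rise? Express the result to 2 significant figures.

14 K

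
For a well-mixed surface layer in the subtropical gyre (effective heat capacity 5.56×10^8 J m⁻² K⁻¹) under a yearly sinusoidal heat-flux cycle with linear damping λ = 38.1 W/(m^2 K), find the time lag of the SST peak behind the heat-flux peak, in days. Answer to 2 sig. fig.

72 days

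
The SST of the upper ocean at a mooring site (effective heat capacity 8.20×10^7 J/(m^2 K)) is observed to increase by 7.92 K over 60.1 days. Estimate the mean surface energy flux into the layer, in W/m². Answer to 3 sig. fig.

125

Areal heat capacity C = 8.20×10^7 J/(m^2 K) (given).
Required heat per unit area: Q = C ΔT = 8.20×10^7 × 7.92 = 6.49×10^8 J/m².
Flux F = Q / Δt = 6.49×10^8 / 5.19×10^6 s = 125 W/m².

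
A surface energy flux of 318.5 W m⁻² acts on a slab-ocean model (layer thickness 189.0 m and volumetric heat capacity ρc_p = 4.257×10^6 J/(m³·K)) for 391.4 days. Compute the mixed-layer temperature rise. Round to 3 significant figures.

13.4 K

Areal heat capacity C = ρc_p × D = 4.257×10^6 × 189.0 = 8.05×10^8 J m⁻² K⁻¹.
Net heat input Q = F Δt = 318.5 × (391.4 days × 86400 s/day) = 1.08×10^10 J/m².
ΔT = Q / C = 1.08×10^10 / 8.05×10^8 = 13.4 K.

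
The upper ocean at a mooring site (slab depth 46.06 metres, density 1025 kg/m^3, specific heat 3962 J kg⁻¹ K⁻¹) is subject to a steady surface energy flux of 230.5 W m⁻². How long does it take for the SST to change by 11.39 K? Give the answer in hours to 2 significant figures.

2600 hours

Areal heat capacity C = ρ c_p D = 1025 × 3962 × 46.06 = 1.87×10^8 J/(m²·K).
Time required: Δt = C ΔT / F = 1.87×10^8 × 11.39 / 230.5 = 9.24×10^6 s.
In hours: 9.24×10^6 s / (3600 s/hour) = 2570 hours.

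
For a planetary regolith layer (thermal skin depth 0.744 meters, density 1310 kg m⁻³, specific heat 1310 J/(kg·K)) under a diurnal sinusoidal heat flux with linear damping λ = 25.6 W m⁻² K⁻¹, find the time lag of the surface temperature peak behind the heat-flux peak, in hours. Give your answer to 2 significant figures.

5.0 hours

Areal heat capacity C = ρ c_p D = 1310 × 1310 × 0.744 = 1.28×10^6 J/(m^2 K).
ω = 2π / 86400 s = 7.27×10^-5 s⁻¹.
Phase lag φ = arctan(Cω/λ) = arctan(92.8/25.6) = 1.30 rad.
Time lag = φ / ω = 1.30 / 7.27×10^-5 = 17900 s = 4.97 hours.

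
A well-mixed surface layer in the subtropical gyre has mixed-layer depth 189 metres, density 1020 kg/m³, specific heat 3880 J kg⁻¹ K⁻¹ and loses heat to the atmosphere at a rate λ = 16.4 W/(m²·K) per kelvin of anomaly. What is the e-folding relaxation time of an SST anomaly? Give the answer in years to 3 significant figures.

1.45 years

Areal heat capacity C = ρ c_p D = 1020 × 3880 × 189 = 7.48×10^8 J/(m^2 K).
Relaxation time τ = C / λ = 7.48×10^8 / 16.4 = 4.56×10^7 s.
In years: 4.56×10^7 s / (3.156×10^7 s/year) = 1.45 years.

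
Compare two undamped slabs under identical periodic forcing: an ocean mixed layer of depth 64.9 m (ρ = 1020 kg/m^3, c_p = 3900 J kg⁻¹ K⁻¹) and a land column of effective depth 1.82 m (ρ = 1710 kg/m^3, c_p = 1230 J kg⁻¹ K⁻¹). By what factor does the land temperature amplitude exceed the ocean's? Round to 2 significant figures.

67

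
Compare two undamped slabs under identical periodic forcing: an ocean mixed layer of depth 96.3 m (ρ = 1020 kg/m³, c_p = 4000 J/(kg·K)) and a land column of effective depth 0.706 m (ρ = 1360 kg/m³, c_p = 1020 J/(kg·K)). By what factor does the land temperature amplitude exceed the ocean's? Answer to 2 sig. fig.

400

C_ocean = 1020 × 4000 × 96.3 = 3.93×10^8 J/(m²·K).
C_land = 1360 × 1020 × 0.706 = 9.79×10^5 J/(m²·K).
Undamped amplitude ∝ 1/C, so A_land/A_ocean = C_ocean/C_land = 401.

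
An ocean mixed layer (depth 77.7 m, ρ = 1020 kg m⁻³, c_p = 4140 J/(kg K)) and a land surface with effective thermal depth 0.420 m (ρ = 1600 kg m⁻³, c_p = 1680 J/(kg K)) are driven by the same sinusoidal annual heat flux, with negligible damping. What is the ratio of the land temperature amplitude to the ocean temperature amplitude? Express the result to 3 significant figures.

291

C_ocean = 1020 × 4140 × 77.7 = 3.28×10^8 J/(m²·K).
C_land = 1600 × 1680 × 0.420 = 1.13×10^6 J/(m²·K).
Undamped amplitude ∝ 1/C, so A_land/A_ocean = C_ocean/C_land = 291.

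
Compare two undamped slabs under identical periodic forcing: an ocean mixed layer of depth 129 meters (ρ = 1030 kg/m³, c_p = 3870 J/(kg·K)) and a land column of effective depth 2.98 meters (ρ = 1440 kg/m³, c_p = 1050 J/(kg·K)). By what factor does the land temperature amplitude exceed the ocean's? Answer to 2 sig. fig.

C_ocean = 1030 × 3870 × 129 = 5.14×10^8 J/(m²·K).
C_land = 1440 × 1050 × 2.98 = 4.51×10^6 J/(m²·K).
Undamped amplitude ∝ 1/C, so A_land/A_ocean = C_ocean/C_land = 114.

110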